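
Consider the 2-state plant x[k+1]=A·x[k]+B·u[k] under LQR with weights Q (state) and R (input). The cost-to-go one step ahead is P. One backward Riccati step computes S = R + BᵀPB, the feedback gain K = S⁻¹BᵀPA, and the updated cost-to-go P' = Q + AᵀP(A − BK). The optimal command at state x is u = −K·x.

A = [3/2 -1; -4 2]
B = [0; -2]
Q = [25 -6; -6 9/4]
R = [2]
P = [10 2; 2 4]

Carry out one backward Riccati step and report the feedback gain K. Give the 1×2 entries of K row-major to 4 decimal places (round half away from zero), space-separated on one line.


1.4444 -0.6667

BᵀP = [-4.0000 -8.0000]
S = R + BᵀPB = [2] + [16.0000] = [18.0000]
BᵀPA = [26.0000 -12.0000]
K = S⁻¹·BᵀPA = [1.4444 -0.6667]
A−BK = [1.5000 -1.0000; -1.1111 0.6667]
AᵀP(A−BK) = [24.9444 -15.6667; -15.6667 10.0000]
P' = Q + AᵀP(A−BK) = [49.9444 -21.6667; -21.6667 12.2500]
tr(P') = 62.1944


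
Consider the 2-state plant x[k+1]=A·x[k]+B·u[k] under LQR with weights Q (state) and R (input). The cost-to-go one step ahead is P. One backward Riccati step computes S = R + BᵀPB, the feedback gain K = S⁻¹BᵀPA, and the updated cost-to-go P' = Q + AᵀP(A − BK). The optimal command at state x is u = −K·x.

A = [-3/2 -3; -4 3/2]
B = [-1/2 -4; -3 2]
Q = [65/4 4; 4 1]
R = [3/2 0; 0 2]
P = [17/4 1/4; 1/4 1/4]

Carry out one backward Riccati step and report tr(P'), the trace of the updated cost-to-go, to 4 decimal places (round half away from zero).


BᵀP = [-2.8750 -0.8750; -16.5000 -0.5000]
S = R + BᵀPB = [3/2 0; 0 2] + [4.0625 9.7500; 9.7500 65.0000] = [5.5625 9.7500; 9.7500 67.0000]
BᵀPA = [7.8125 7.3125; 26.7500 48.7500]
K = S⁻¹·BᵀPA = [0.9460 0.0527; 0.2616 0.7199]
A−BK = [0.0194 -0.0939; -1.6853 0.2181]
AᵀP(A−BK) = [2.1745 0.3924; 0.3924 1.0799]
P' = Q + AᵀP(A−BK) = [18.4245 4.3924; 4.3924 2.0799]
tr(P') = 20.5044

20.5044


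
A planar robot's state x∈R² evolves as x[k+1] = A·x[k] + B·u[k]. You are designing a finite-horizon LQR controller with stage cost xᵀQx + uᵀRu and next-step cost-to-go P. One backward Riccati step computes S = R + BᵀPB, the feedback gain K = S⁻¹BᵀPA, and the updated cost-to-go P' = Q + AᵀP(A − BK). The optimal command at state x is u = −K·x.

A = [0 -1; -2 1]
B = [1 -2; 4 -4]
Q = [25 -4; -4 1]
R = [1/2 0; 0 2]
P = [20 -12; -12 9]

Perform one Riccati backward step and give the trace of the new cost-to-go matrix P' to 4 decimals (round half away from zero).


BᵀP = [-28.0000 24.0000; 8.0000 -12.0000]
S = R + BᵀPB = [1/2 0; 0 2] + [68.0000 -40.0000; -40.0000 32.0000] = [68.5000 -40.0000; -40.0000 34.0000]
BᵀPA = [-48.0000 52.0000; 24.0000 -20.0000]
K = S⁻¹·BᵀPA = [-0.9218 1.3278; -0.3786 0.9739]
A−BK = [0.1646 -0.3800; 0.1728 -0.4156]
AᵀP(A−BK) = [0.8395 -1.6379; -1.6379 3.4307]
P' = Q + AᵀP(A−BK) = [25.8395 -5.6379; -5.6379 4.4307]
tr(P') = 30.2702

30.2702


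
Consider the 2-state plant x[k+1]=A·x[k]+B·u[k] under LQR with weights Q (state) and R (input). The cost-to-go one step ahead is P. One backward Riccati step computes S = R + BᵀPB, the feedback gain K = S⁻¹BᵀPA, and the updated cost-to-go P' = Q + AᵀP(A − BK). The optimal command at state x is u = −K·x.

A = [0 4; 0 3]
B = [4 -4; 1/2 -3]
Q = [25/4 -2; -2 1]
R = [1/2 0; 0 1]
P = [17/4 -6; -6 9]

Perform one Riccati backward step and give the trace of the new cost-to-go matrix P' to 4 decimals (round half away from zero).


BᵀP = [14.0000 -19.5000; 1.0000 -3.0000]
S = R + BᵀPB = [1/2 0; 0 1] + [46.2500 2.5000; 2.5000 5.0000] = [46.7500 2.5000; 2.5000 6.0000]
BᵀPA = [0.0000 -2.5000; 0.0000 -5.0000]
K = S⁻¹·BᵀPA = [0.0000 -0.0091; 0.0000 -0.8295]
A−BK = [0.0000 0.7183; 0.0000 0.5160]
AᵀP(A−BK) = [0.0000 0.0000; 0.0000 0.8295]
P' = Q + AᵀP(A−BK) = [6.2500 -2.0000; -2.0000 1.8295]
tr(P') = 8.0795

8.0795


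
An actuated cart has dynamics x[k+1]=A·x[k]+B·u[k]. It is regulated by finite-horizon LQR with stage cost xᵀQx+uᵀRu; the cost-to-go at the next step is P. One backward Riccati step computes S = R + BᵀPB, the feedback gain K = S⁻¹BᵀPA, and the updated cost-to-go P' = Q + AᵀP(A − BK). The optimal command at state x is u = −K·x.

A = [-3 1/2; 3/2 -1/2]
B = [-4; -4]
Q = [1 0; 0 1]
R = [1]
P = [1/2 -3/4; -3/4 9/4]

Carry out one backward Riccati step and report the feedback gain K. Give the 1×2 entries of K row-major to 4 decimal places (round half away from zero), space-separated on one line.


BᵀP = [1.0000 -6.0000]
S = R + BᵀPB = [1] + [20.0000] = [21.0000]
BᵀPA = [-12.0000 3.5000]
K = S⁻¹·BᵀPA = [-0.5714 0.1667]
A−BK = [-5.2857 1.1667; -0.7857 0.1667]
AᵀP(A−BK) = [9.4554 -2.1250; -2.1250 0.4792]
P' = Q + AᵀP(A−BK) = [10.4554 -2.1250; -2.1250 1.4792]
tr(P') = 11.9345

-0.5714 0.1667


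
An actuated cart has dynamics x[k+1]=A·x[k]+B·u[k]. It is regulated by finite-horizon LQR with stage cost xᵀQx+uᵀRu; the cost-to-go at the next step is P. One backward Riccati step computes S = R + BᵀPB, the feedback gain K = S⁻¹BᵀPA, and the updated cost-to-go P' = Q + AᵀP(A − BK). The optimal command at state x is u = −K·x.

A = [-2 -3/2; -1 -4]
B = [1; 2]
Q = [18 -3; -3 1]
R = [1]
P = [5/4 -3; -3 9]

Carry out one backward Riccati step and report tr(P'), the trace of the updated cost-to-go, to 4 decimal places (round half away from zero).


24.1548

BᵀP = [-4.7500 15.0000]
S = R + BᵀPB = [1] + [25.2500] = [26.2500]
BᵀPA = [-5.5000 -52.8750]
K = S⁻¹·BᵀPA = [-0.2095 -2.0143]
A−BK = [-1.7905 0.5143; -0.5810 0.0286]
AᵀP(A−BK) = [0.8476 0.1714; 0.1714 4.3071]
P' = Q + AᵀP(A−BK) = [18.8476 -2.8286; -2.8286 5.3071]
tr(P') = 24.1548


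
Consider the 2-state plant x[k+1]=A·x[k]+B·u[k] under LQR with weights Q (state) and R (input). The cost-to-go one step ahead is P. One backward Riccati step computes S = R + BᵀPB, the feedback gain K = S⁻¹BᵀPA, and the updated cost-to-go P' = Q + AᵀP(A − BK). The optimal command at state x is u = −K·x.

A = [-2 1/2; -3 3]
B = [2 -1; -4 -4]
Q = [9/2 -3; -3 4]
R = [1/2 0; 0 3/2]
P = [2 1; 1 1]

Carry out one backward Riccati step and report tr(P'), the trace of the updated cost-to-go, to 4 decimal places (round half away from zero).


BᵀP = [0.0000 -2.0000; -6.0000 -5.0000]
S = R + BᵀPB = [1/2 0; 0 3/2] + [8.0000 8.0000; 8.0000 26.0000] = [8.5000 8.0000; 8.0000 27.5000]
BᵀPA = [6.0000 -6.0000; 27.0000 -18.0000]
K = S⁻¹·BᵀPA = [-0.3004 -0.1237; 1.0692 -0.6186]
A−BK = [-0.3299 0.1289; 0.0751 0.0309]
AᵀP(A−BK) = [1.9337 -1.0567; -1.0567 0.6237]
P' = Q + AᵀP(A−BK) = [6.4337 -4.0567; -4.0567 4.6237]
tr(P') = 11.0574

11.0574


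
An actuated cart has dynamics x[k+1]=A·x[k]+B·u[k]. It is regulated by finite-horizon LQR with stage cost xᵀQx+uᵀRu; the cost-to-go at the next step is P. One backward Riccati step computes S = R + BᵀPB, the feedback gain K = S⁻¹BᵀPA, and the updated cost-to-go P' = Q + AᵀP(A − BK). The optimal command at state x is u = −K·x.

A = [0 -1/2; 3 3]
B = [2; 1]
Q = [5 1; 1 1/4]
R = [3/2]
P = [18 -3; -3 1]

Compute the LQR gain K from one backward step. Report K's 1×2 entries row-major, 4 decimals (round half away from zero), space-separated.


BᵀP = [33.0000 -5.0000]
S = R + BᵀPB = [3/2] + [61.0000] = [62.5000]
BᵀPA = [-15.0000 -31.5000]
K = S⁻¹·BᵀPA = [-0.2400 -0.5040]
A−BK = [0.4800 0.5080; 3.2400 3.5040]
AᵀP(A−BK) = [5.4000 5.9400; 5.9400 6.6240]
P' = Q + AᵀP(A−BK) = [10.4000 6.9400; 6.9400 6.8740]
tr(P') = 17.2740

-0.2400 -0.5040


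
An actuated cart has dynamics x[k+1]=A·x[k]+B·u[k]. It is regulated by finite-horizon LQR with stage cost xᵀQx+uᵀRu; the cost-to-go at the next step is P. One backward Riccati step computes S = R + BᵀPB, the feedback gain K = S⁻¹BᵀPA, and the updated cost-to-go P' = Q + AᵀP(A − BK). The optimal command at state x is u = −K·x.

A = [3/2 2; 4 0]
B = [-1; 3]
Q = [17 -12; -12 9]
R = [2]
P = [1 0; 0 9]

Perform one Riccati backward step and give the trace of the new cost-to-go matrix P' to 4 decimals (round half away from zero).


41.1756

BᵀP = [-1.0000 27.0000]
S = R + BᵀPB = [2] + [82.0000] = [84.0000]
BᵀPA = [106.5000 -2.0000]
K = S⁻¹·BᵀPA = [1.2679 -0.0238]
A−BK = [2.7679 1.9762; 0.1964 0.0714]
AᵀP(A−BK) = [11.2232 5.5357; 5.5357 3.9524]
P' = Q + AᵀP(A−BK) = [28.2232 -6.4643; -6.4643 12.9524]
tr(P') = 41.1756


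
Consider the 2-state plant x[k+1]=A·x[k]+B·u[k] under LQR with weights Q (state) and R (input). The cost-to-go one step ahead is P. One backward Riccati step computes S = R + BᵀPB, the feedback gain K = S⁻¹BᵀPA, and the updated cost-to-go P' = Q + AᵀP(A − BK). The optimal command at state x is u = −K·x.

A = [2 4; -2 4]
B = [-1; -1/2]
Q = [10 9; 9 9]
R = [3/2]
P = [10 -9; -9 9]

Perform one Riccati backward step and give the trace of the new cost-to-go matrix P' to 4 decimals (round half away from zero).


95.4211

BᵀP = [-5.5000 4.5000]
S = R + BᵀPB = [3/2] + [3.2500] = [4.7500]
BᵀPA = [-20.0000 -4.0000]
K = S⁻¹·BᵀPA = [-4.2105 -0.8421]
A−BK = [-2.2105 3.1579; -4.1053 3.5789]
AᵀP(A−BK) = [63.7895 -8.8421; -8.8421 12.6316]
P' = Q + AᵀP(A−BK) = [73.7895 0.1579; 0.1579 21.6316]
tr(P') = 95.4211


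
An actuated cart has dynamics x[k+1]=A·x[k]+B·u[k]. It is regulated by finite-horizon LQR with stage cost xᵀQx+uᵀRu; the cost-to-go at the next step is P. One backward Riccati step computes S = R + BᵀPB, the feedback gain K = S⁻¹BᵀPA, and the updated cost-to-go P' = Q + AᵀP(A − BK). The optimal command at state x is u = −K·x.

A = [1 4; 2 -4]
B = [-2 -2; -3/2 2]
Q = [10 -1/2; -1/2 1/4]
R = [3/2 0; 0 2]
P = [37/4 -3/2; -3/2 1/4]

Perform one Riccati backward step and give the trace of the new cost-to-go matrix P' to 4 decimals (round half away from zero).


BᵀP = [-16.2500 2.6250; -21.5000 3.5000]
S = R + BᵀPB = [3/2 0; 0 2] + [28.5625 37.7500; 37.7500 50.0000] = [30.0625 37.7500; 37.7500 52.0000]
BᵀPA = [-11.0000 -75.5000; -14.5000 -100.0000]
K = S⁻¹·BᵀPA = [-0.1782 -1.0927; -0.1495 -1.1298]
A−BK = [0.3446 -0.4450; 2.0317 -3.3795]
AᵀP(A−BK) = [0.1223 0.5979; 0.5979 4.5192]
P' = Q + AᵀP(A−BK) = [10.1223 0.0979; 0.0979 4.7692]
tr(P') = 14.8916

14.8916


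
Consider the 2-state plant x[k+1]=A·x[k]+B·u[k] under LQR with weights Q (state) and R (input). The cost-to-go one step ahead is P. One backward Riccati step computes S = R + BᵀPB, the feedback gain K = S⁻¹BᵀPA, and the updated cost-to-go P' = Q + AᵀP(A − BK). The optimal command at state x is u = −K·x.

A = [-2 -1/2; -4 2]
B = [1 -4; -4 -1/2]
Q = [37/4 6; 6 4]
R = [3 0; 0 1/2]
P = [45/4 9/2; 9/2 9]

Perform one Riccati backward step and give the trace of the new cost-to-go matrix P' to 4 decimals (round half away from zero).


16.6612

BᵀP = [-6.7500 -31.5000; -47.2500 -22.5000]
S = R + BᵀPB = [3 0; 0 1/2] + [119.2500 42.7500; 42.7500 200.2500] = [122.2500 42.7500; 42.7500 200.7500]
BᵀPA = [139.5000 -59.6250; 184.5000 -21.3750]
K = S⁻¹·BᵀPA = [0.8857 -0.4867; 0.7304 -0.0028]
A−BK = [0.0361 -0.0245; -0.0921 0.0516]
AᵀP(A−BK) = [2.6811 -1.3285; -1.3285 0.7301]
P' = Q + AᵀP(A−BK) = [11.9311 4.6715; 4.6715 4.7301]
tr(P') = 16.6612


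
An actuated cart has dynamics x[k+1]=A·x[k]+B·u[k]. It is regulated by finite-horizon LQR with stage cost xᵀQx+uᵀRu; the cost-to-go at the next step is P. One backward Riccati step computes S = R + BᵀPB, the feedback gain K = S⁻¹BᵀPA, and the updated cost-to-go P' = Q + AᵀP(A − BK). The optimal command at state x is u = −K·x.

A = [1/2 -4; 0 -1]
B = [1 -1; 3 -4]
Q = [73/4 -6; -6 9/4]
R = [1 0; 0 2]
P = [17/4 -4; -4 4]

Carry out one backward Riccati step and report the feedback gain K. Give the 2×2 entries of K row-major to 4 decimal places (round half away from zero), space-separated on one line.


-0.0801 0.4321 0.1028 -0.6411

BᵀP = [-7.7500 8.0000; 11.7500 -12.0000]
S = R + BᵀPB = [1 0; 0 2] + [16.2500 -24.2500; -24.2500 36.2500] = [17.2500 -24.2500; -24.2500 38.2500]
BᵀPA = [-3.8750 23.0000; 5.8750 -35.0000]
K = S⁻¹·BᵀPA = [-0.0801 0.4321; 0.1028 -0.6411]
A−BK = [0.6829 -5.0732; 0.6516 -4.8606]
AᵀP(A−BK) = [0.1481 -1.0592; -1.0592 7.6237]
P' = Q + AᵀP(A−BK) = [18.3981 -7.0592; -7.0592 9.8737]
tr(P') = 28.2718


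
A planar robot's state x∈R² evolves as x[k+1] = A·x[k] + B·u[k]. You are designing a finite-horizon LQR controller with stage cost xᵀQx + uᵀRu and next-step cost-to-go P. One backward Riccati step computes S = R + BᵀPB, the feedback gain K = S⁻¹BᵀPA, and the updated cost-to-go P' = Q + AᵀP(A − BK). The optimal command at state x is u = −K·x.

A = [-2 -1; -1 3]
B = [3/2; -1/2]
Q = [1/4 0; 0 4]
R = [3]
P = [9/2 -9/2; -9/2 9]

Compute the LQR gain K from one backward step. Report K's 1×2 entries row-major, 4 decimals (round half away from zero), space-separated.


-0.3051 -1.9322

BᵀP = [9.0000 -11.2500]
S = R + BᵀPB = [3] + [19.1250] = [22.1250]
BᵀPA = [-6.7500 -42.7500]
K = S⁻¹·BᵀPA = [-0.3051 -1.9322]
A−BK = [-1.5424 1.8983; -1.1525 2.0339]
AᵀP(A−BK) = [6.9407 -8.5424; -8.5424 29.8983]
P' = Q + AᵀP(A−BK) = [7.1907 -8.5424; -8.5424 33.8983]
tr(P') = 41.0890


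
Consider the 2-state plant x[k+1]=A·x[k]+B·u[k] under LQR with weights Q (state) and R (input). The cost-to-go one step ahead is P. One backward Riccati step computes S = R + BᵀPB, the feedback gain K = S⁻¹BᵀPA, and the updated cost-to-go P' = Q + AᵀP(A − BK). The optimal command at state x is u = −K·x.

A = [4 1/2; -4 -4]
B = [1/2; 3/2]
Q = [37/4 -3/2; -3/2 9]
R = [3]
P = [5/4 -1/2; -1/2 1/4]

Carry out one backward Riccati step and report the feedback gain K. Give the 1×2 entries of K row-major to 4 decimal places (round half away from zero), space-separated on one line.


BᵀP = [-0.1250 0.1250]
S = R + BᵀPB = [3] + [0.1250] = [3.1250]
BᵀPA = [-1.0000 -0.5625]
K = S⁻¹·BᵀPA = [-0.3200 -0.1800]
A−BK = [4.1600 0.5900; -3.5200 -3.7300]
AᵀP(A−BK) = [39.6800 15.3200; 15.3200 6.2113]
P' = Q + AᵀP(A−BK) = [48.9300 13.8200; 13.8200 15.2113]
tr(P') = 64.1413

-0.3200 -0.1800


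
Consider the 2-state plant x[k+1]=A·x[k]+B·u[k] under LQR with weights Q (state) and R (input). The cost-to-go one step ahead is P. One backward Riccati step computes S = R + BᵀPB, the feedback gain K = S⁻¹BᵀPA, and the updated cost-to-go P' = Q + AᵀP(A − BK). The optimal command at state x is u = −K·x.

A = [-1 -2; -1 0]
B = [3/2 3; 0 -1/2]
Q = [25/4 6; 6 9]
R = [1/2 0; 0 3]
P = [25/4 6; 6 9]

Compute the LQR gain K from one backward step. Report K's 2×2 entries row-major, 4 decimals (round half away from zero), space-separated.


-1.4375 -0.9484 0.1083 -0.2091

BᵀP = [9.3750 9.0000; 15.7500 13.5000]
S = R + BᵀPB = [1/2 0; 0 3] + [14.0625 23.6250; 23.6250 40.5000] = [14.5625 23.6250; 23.6250 43.5000]
BᵀPA = [-18.3750 -18.7500; -29.2500 -31.5000]
K = S⁻¹·BᵀPA = [-1.4375 -0.9484; 0.1083 -0.2091]
A−BK = [0.8314 0.0498; -0.9459 -0.1045]
AᵀP(A−BK) = [4.0037 0.9583; 0.9583 0.6322]
P' = Q + AᵀP(A−BK) = [10.2537 6.9583; 6.9583 9.6322]
tr(P') = 19.8860


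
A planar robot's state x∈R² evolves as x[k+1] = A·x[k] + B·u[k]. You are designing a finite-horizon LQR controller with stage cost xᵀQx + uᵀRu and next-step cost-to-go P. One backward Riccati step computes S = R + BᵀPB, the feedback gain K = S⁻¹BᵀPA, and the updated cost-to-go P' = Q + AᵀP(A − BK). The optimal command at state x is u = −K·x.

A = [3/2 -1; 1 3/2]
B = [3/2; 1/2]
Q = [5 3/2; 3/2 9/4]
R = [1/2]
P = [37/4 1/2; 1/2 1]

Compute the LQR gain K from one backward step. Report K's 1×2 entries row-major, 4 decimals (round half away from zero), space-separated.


1.0056 -0.5490

BᵀP = [14.1250 1.2500]
S = R + BᵀPB = [1/2] + [21.8125] = [22.3125]
BᵀPA = [22.4375 -12.2500]
K = S⁻¹·BᵀPA = [1.0056 -0.5490]
A−BK = [-0.0084 -0.1765; 0.4972 1.7745]
AᵀP(A−BK) = [0.7493 0.5686; 0.5686 3.2745]
P' = Q + AᵀP(A−BK) = [5.7493 2.0686; 2.0686 5.5245]
tr(P') = 11.2738


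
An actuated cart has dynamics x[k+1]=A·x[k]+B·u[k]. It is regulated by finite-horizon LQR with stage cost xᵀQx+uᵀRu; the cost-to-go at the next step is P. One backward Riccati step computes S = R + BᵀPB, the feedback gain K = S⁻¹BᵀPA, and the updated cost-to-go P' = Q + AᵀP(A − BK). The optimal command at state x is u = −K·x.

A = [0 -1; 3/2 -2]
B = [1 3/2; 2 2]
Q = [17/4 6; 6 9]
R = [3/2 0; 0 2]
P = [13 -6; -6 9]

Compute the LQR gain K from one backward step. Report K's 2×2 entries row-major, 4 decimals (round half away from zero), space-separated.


1.2270 -0.7365 -0.5692 -0.2150

BᵀP = [1.0000 12.0000; 7.5000 9.0000]
S = R + BᵀPB = [3/2 0; 0 2] + [25.0000 25.5000; 25.5000 29.2500] = [26.5000 25.5000; 25.5000 31.2500]
BᵀPA = [18.0000 -25.0000; 13.5000 -25.5000]
K = S⁻¹·BᵀPA = [1.2270 -0.7365; -0.5692 -0.2150]
A−BK = [-0.3732 0.0590; 0.1845 -0.0970]
AᵀP(A−BK) = [5.8487 -1.8405; -1.8405 1.1047]
P' = Q + AᵀP(A−BK) = [10.0987 4.1595; 4.1595 10.1047]
tr(P') = 20.2034


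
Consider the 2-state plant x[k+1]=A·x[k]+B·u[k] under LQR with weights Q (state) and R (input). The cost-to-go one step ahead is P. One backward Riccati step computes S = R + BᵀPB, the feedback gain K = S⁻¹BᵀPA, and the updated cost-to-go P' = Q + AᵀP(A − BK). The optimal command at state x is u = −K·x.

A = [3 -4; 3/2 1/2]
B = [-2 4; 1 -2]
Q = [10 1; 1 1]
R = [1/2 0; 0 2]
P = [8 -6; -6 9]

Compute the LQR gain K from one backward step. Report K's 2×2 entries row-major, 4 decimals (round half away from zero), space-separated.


BᵀP = [-22.0000 21.0000; 44.0000 -42.0000]
S = R + BᵀPB = [1/2 0; 0 2] + [65.0000 -130.0000; -130.0000 260.0000] = [65.5000 -130.0000; -130.0000 262.0000]
BᵀPA = [-34.5000 98.5000; 69.0000 -197.0000]
K = S⁻¹·BᵀPA = [-0.2644 0.7548; 0.1322 -0.3774]
A−BK = [1.9425 -0.9808; 2.0287 -1.0096]
AᵀP(A−BK) = [20.0086 -10.1695; -10.1695 5.5565]
P' = Q + AᵀP(A−BK) = [30.0086 -9.1695; -9.1695 6.5565]
tr(P') = 36.5651

-0.2644 0.7548 0.1322 -0.3774


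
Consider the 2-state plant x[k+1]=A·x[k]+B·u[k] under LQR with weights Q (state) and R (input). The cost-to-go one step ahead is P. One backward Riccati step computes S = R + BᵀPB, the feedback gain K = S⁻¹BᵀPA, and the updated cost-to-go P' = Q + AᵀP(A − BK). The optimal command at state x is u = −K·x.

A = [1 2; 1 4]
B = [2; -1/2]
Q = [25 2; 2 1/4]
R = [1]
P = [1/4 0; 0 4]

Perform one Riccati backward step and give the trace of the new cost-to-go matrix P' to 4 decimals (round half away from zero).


BᵀP = [0.5000 -2.0000]
S = R + BᵀPB = [1] + [2.0000] = [3.0000]
BᵀPA = [-1.5000 -7.0000]
K = S⁻¹·BᵀPA = [-0.5000 -2.3333]
A−BK = [2.0000 6.6667; 0.7500 2.8333]
AᵀP(A−BK) = [3.5000 13.0000; 13.0000 48.6667]
P' = Q + AᵀP(A−BK) = [28.5000 15.0000; 15.0000 48.9167]
tr(P') = 77.4167

77.4167


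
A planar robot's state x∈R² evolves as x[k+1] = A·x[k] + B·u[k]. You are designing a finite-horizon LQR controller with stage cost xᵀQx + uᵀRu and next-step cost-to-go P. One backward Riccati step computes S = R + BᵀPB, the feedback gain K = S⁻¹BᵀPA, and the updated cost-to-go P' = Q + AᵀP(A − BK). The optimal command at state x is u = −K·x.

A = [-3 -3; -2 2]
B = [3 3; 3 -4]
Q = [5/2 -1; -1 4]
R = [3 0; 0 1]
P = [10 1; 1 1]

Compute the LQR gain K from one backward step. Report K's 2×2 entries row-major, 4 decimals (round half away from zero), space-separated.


-0.8104 -0.2817 -0.1834 -0.7093

BᵀP = [33.0000 6.0000; 26.0000 -1.0000]
S = R + BᵀPB = [3 0; 0 1] + [117.0000 75.0000; 75.0000 82.0000] = [120.0000 75.0000; 75.0000 83.0000]
BᵀPA = [-111.0000 -87.0000; -76.0000 -80.0000]
K = S⁻¹·BᵀPA = [-0.8104 -0.2817; -0.1834 -0.7093]
A−BK = [-0.0187 -0.0270; -0.3024 0.0076]
AᵀP(A−BK) = [2.1100 0.8256; 0.8256 0.7481]
P' = Q + AᵀP(A−BK) = [4.6100 -0.1744; -0.1744 4.7481]
tr(P') = 9.3581


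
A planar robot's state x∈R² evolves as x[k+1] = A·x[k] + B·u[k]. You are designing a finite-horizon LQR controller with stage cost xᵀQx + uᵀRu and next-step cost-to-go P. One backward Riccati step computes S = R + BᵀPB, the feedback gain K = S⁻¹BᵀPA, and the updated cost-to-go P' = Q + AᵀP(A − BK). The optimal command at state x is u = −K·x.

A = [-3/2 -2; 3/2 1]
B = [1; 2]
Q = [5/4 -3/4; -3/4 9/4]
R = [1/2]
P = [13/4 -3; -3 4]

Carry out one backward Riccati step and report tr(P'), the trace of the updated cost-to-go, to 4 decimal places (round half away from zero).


30.6492

BᵀP = [-2.7500 5.0000]
S = R + BᵀPB = [1/2] + [7.2500] = [7.7500]
BᵀPA = [11.6250 10.5000]
K = S⁻¹·BᵀPA = [1.5000 1.3548]
A−BK = [-3.0000 -3.3548; -1.5000 -1.7097]
AᵀP(A−BK) = [12.3750 13.5000; 13.5000 14.7742]
P' = Q + AᵀP(A−BK) = [13.6250 12.7500; 12.7500 17.0242]
tr(P') = 30.6492


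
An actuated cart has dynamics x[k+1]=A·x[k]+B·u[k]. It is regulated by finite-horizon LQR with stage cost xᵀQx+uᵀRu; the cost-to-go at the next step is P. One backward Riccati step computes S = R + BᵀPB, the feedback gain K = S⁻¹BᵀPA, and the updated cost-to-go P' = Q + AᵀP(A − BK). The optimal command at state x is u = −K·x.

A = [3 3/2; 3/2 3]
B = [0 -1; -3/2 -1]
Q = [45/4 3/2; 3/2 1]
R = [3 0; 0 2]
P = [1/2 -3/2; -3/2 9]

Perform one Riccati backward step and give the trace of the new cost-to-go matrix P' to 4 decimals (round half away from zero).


BᵀP = [2.2500 -13.5000; 1.0000 -7.5000]
S = R + BᵀPB = [3 0; 0 2] + [20.2500 11.2500; 11.2500 6.5000] = [23.2500 11.2500; 11.2500 8.5000]
BᵀPA = [-13.5000 -37.1250; -8.2500 -21.0000]
K = S⁻¹·BᵀPA = [-0.3087 -1.1161; -0.5620 -0.9934]
A−BK = [2.4380 0.5066; 0.4749 0.3325]
AᵀP(A−BK) = [2.4459 2.6121; 2.6121 6.3285]
P' = Q + AᵀP(A−BK) = [13.6959 4.1121; 4.1121 7.3285]
tr(P') = 21.0244

21.0244


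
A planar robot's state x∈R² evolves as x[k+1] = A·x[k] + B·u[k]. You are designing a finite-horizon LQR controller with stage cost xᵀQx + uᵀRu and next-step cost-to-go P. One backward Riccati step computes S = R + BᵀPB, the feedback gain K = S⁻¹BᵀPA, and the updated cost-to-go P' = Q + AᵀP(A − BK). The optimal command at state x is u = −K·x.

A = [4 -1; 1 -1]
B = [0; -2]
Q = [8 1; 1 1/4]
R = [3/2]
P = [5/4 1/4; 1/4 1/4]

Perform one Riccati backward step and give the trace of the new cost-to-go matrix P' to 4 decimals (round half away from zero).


29.6000

BᵀP = [-0.5000 -0.5000]
S = R + BᵀPB = [3/2] + [1.0000] = [2.5000]
BᵀPA = [-2.5000 1.0000]
K = S⁻¹·BᵀPA = [-1.0000 0.4000]
A−BK = [4.0000 -1.0000; -1.0000 -0.2000]
AᵀP(A−BK) = [19.7500 -5.5000; -5.5000 1.6000]
P' = Q + AᵀP(A−BK) = [27.7500 -4.5000; -4.5000 1.8500]
tr(P') = 29.6000


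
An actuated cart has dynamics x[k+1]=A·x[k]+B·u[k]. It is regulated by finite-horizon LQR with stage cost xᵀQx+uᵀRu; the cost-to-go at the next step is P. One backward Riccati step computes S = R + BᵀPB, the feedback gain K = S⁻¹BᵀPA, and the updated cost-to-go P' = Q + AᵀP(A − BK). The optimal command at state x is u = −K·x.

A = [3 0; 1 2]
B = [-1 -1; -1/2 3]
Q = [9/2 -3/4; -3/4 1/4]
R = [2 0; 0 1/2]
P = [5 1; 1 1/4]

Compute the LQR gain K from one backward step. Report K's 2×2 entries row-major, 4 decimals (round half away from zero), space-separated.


BᵀP = [-5.5000 -1.1250; -2.0000 -0.2500]
S = R + BᵀPB = [2 0; 0 1/2] + [6.0625 2.1250; 2.1250 1.2500] = [8.0625 2.1250; 2.1250 1.7500]
BᵀPA = [-17.6250 -2.2500; -6.2500 -0.5000]
K = S⁻¹·BᵀPA = [-1.8306 -0.2997; -1.3485 0.0782]
A−BK = [-0.1792 -0.2215; 4.1303 1.6156]
AᵀP(A−BK) = [10.5570 1.7068; 1.7068 0.3648]
P' = Q + AᵀP(A−BK) = [15.0570 0.9568; 0.9568 0.6148]
tr(P') = 15.6718

-1.8306 -0.2997 -1.3485 0.0782


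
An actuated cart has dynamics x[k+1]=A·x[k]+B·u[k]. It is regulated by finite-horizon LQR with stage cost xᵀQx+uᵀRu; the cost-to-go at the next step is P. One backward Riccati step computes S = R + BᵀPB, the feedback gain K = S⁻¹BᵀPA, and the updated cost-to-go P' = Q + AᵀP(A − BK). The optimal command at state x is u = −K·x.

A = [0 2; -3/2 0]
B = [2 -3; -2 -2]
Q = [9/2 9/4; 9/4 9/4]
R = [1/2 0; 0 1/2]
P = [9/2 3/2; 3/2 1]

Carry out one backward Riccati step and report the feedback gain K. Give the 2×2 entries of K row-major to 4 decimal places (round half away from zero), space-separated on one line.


0.3843 0.3671 0.2768 -0.4073

BᵀP = [6.0000 1.0000; -16.5000 -6.5000]
S = R + BᵀPB = [1/2 0; 0 1/2] + [10.0000 -20.0000; -20.0000 62.5000] = [10.5000 -20.0000; -20.0000 63.0000]
BᵀPA = [-1.5000 12.0000; 9.7500 -33.0000]
K = S⁻¹·BᵀPA = [0.3843 0.3671; 0.2768 -0.4073]
A−BK = [0.0617 0.0440; -0.1778 -0.0803]
AᵀP(A−BK) = [0.1280 0.0215; 0.0215 0.1549]
P' = Q + AᵀP(A−BK) = [4.6280 2.2715; 2.2715 2.4049]
tr(P') = 7.0329


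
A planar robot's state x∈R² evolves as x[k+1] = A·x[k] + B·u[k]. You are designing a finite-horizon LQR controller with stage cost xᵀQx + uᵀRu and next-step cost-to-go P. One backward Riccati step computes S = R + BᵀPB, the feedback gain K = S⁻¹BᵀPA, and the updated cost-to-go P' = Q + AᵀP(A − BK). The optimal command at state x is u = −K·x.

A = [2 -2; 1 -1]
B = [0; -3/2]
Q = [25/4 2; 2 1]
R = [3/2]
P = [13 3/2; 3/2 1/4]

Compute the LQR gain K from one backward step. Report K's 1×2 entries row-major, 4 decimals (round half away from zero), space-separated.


-2.3636 2.3636

BᵀP = [-2.2500 -0.3750]
S = R + BᵀPB = [3/2] + [0.5625] = [2.0625]
BᵀPA = [-4.8750 4.8750]
K = S⁻¹·BᵀPA = [-2.3636 2.3636]
A−BK = [2.0000 -2.0000; -2.5455 2.5455]
AᵀP(A−BK) = [46.7273 -46.7273; -46.7273 46.7273]
P' = Q + AᵀP(A−BK) = [52.9773 -44.7273; -44.7273 47.7273]
tr(P') = 100.7045


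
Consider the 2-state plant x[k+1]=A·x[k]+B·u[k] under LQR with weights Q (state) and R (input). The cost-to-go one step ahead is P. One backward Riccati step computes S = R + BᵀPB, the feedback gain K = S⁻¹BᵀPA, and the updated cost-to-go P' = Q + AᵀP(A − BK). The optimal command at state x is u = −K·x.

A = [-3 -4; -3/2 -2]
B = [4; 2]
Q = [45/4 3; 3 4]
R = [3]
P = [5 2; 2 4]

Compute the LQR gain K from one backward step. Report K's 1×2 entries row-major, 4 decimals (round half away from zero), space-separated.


BᵀP = [24.0000 16.0000]
S = R + BᵀPB = [3] + [128.0000] = [131.0000]
BᵀPA = [-96.0000 -128.0000]
K = S⁻¹·BᵀPA = [-0.7328 -0.9771]
A−BK = [-0.0687 -0.0916; -0.0344 -0.0458]
AᵀP(A−BK) = [1.6489 2.1985; 2.1985 2.9313]
P' = Q + AᵀP(A−BK) = [12.8989 5.1985; 5.1985 6.9313]
tr(P') = 19.8302

-0.7328 -0.9771


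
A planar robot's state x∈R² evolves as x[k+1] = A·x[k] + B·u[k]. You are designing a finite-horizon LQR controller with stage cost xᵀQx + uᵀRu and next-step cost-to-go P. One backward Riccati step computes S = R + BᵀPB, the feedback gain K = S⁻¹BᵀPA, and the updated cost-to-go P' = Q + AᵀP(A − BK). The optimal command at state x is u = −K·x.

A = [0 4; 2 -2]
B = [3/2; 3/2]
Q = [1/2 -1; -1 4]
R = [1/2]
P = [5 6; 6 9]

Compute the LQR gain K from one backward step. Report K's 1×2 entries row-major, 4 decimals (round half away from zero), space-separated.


0.7627 0.3559

BᵀP = [16.5000 22.5000]
S = R + BᵀPB = [1/2] + [58.5000] = [59.0000]
BᵀPA = [45.0000 21.0000]
K = S⁻¹·BᵀPA = [0.7627 0.3559]
A−BK = [-1.1441 3.4661; 0.8559 -2.5339]
AᵀP(A−BK) = [1.6780 -4.0169; -4.0169 12.5254]
P' = Q + AᵀP(A−BK) = [2.1780 -5.0169; -5.0169 16.5254]
tr(P') = 18.7034


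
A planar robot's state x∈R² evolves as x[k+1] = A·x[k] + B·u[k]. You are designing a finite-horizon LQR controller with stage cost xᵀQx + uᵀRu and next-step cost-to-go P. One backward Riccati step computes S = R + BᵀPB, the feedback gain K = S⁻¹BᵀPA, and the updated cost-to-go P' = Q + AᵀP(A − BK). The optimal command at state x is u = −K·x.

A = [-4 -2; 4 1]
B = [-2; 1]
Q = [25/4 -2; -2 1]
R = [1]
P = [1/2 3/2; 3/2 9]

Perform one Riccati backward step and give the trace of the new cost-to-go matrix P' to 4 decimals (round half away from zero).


31.4167

BᵀP = [0.5000 6.0000]
S = R + BᵀPB = [1] + [5.0000] = [6.0000]
BᵀPA = [22.0000 5.0000]
K = S⁻¹·BᵀPA = [3.6667 0.8333]
A−BK = [3.3333 -0.3333; 0.3333 0.1667]
AᵀP(A−BK) = [23.3333 3.6667; 3.6667 0.8333]
P' = Q + AᵀP(A−BK) = [29.5833 1.6667; 1.6667 1.8333]
tr(P') = 31.4167


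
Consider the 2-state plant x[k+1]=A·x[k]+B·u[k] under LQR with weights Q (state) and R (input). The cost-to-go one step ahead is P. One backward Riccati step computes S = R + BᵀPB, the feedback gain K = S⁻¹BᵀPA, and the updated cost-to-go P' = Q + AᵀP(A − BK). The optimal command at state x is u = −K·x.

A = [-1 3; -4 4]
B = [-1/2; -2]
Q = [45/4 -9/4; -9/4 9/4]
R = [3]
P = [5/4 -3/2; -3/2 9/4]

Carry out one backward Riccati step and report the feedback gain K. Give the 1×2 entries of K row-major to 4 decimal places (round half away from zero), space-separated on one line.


BᵀP = [2.3750 -3.7500]
S = R + BᵀPB = [3] + [6.3125] = [9.3125]
BᵀPA = [12.6250 -7.8750]
K = S⁻¹·BᵀPA = [1.3557 -0.8456]
A−BK = [-0.3221 2.5772; -1.2886 2.3087]
AᵀP(A−BK) = [8.1342 -5.0738; -5.0738 4.5906]
P' = Q + AᵀP(A−BK) = [19.3842 -7.3238; -7.3238 6.8406]
tr(P') = 26.2248

1.3557 -0.8456


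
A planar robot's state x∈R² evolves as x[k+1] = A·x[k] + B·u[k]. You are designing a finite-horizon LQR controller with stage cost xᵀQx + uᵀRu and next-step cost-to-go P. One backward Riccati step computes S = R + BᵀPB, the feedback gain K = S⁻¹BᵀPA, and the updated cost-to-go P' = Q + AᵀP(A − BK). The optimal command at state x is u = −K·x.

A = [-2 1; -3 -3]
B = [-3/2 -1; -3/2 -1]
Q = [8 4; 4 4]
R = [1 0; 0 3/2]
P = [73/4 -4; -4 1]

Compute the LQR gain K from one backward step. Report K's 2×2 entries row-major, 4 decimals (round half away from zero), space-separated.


0.8651 -1.0314 0.3845 -0.4584

BᵀP = [-21.3750 4.5000; -14.2500 3.0000]
S = R + BᵀPB = [1 0; 0 3/2] + [25.3125 16.8750; 16.8750 11.2500] = [26.3125 16.8750; 16.8750 12.7500]
BᵀPA = [29.2500 -34.8750; 19.5000 -23.2500]
K = S⁻¹·BᵀPA = [0.8651 -1.0314; 0.3845 -0.4584]
A−BK = [-0.3179 -1.0055; -1.3179 -5.0055]
AᵀP(A−BK) = [1.1996 -0.3919; -0.3919 4.6211]
P' = Q + AᵀP(A−BK) = [9.1996 3.6081; 3.6081 8.6211]
tr(P') = 17.8207


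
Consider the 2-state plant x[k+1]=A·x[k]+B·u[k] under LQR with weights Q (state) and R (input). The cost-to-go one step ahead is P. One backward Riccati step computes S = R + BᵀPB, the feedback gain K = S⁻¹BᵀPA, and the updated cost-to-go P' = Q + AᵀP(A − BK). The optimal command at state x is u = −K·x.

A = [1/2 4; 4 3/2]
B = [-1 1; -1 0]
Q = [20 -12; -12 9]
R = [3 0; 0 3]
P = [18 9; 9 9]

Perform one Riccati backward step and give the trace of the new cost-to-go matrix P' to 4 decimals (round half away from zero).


80.3871

BᵀP = [-27.0000 -18.0000; 18.0000 9.0000]
S = R + BᵀPB = [3 0; 0 3] + [45.0000 -27.0000; -27.0000 18.0000] = [48.0000 -27.0000; -27.0000 21.0000]
BᵀPA = [-85.5000 -135.0000; 45.0000 85.5000]
K = S⁻¹·BᵀPA = [-2.0806 -1.8871; -0.5323 1.6452]
A−BK = [-1.0484 0.4677; 1.9194 -0.3871]
AᵀP(A−BK) = [30.5565 5.3710; 5.3710 20.8306]
P' = Q + AᵀP(A−BK) = [50.5565 -6.6290; -6.6290 29.8306]
tr(P') = 80.3871


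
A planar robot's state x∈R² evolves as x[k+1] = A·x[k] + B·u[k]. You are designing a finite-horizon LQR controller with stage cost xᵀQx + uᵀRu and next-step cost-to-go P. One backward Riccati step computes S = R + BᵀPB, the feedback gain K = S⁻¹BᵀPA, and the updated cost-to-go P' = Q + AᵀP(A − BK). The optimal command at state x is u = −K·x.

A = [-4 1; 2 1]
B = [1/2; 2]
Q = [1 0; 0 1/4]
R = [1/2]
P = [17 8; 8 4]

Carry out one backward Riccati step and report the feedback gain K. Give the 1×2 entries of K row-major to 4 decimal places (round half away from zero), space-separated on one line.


BᵀP = [24.5000 12.0000]
S = R + BᵀPB = [1/2] + [36.2500] = [36.7500]
BᵀPA = [-74.0000 36.5000]
K = S⁻¹·BᵀPA = [-2.0136 0.9932]
A−BK = [-2.9932 0.5034; 6.0272 -0.9864]
AᵀP(A−BK) = [10.9932 -2.5034; -2.5034 0.7483]
P' = Q + AᵀP(A−BK) = [11.9932 -2.5034; -2.5034 0.9983]
tr(P') = 12.9915

-2.0136 0.9932


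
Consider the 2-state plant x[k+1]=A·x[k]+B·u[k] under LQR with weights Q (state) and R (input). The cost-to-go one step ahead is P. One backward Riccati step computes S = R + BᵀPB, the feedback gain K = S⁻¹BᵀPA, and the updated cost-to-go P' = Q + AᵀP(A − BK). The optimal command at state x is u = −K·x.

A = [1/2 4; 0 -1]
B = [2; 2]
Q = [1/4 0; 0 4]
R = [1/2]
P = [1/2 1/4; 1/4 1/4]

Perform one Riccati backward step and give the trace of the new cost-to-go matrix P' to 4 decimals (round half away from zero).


5.9773

BᵀP = [1.5000 1.0000]
S = R + BᵀPB = [1/2] + [5.0000] = [5.5000]
BᵀPA = [0.7500 5.0000]
K = S⁻¹·BᵀPA = [0.1364 0.9091]
A−BK = [0.2273 2.1818; -0.2727 -2.8182]
AᵀP(A−BK) = [0.0227 0.1932; 0.1932 1.7045]
P' = Q + AᵀP(A−BK) = [0.2727 0.1932; 0.1932 5.7045]
tr(P') = 5.9773


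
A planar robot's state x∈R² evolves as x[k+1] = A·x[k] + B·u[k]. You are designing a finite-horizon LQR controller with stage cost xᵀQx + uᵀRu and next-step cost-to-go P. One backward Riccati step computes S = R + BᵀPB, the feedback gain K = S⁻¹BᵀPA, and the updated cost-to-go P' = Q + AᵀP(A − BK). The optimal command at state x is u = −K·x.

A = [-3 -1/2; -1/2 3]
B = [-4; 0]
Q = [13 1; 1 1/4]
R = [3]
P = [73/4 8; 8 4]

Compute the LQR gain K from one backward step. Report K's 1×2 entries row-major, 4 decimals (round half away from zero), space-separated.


BᵀP = [-73.0000 -32.0000]
S = R + BᵀPB = [3] + [292.0000] = [295.0000]
BᵀPA = [235.0000 -59.5000]
K = S⁻¹·BᵀPA = [0.7966 -0.2017]
A−BK = [0.1864 -1.3068; -0.5000 3.0000]
AᵀP(A−BK) = [2.0466 -1.2267; -1.2267 4.5617]
P' = Q + AᵀP(A−BK) = [15.0466 -0.2267; -0.2267 4.8117]
tr(P') = 19.8583

0.7966 -0.2017


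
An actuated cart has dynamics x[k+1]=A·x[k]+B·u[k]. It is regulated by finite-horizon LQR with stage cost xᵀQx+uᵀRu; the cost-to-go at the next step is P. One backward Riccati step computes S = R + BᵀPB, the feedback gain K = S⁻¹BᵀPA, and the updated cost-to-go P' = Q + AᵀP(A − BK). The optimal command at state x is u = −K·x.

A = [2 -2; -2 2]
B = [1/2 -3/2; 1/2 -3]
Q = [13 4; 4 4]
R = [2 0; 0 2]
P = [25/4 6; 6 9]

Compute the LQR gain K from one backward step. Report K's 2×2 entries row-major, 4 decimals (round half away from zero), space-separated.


BᵀP = [6.1250 7.5000; -27.3750 -36.0000]
S = R + BᵀPB = [2 0; 0 2] + [6.8125 -31.6875; -31.6875 149.0625] = [8.8125 -31.6875; -31.6875 151.0625]
BᵀPA = [-2.7500 2.7500; 17.2500 -17.2500]
K = S⁻¹·BᵀPA = [0.4010 -0.4010; 0.1983 -0.1983]
A−BK = [2.0970 -2.0970; -1.6056 1.6056]
AᵀP(A−BK) = [10.6820 -10.6820; -10.6820 10.6820]
P' = Q + AᵀP(A−BK) = [23.6820 -6.6820; -6.6820 14.6820]
tr(P') = 38.3639

0.4010 -0.4010 0.1983 -0.1983


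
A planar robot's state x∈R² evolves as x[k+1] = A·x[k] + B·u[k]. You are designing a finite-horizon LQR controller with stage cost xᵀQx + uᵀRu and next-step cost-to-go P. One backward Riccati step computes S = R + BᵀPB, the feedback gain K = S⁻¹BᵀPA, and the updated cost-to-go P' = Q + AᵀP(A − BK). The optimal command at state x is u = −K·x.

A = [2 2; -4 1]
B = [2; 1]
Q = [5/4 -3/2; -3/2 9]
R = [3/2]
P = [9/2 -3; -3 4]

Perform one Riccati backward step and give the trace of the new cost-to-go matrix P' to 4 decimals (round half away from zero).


106.7717

BᵀP = [6.0000 -2.0000]
S = R + BᵀPB = [3/2] + [10.0000] = [11.5000]
BᵀPA = [20.0000 10.0000]
K = S⁻¹·BᵀPA = [1.7391 0.8696]
A−BK = [-1.4783 0.2609; -5.7391 0.1304]
AᵀP(A−BK) = [95.2174 2.6087; 2.6087 1.3043]
P' = Q + AᵀP(A−BK) = [96.4674 1.1087; 1.1087 10.3043]
tr(P') = 106.7717


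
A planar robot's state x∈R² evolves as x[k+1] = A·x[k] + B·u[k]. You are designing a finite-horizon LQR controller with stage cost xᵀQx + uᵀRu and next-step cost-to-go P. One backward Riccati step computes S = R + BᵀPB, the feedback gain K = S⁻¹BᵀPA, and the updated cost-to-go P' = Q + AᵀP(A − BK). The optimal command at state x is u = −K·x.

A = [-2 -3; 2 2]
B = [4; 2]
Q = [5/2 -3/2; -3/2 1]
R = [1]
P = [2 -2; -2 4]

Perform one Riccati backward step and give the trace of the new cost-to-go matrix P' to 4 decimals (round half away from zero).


BᵀP = [4.0000 0.0000]
S = R + BᵀPB = [1] + [16.0000] = [17.0000]
BᵀPA = [-8.0000 -12.0000]
K = S⁻¹·BᵀPA = [-0.4706 -0.7059]
A−BK = [-0.1176 -0.1765; 2.9412 3.4118]
AᵀP(A−BK) = [36.2353 42.3529; 42.3529 49.5294]
P' = Q + AᵀP(A−BK) = [38.7353 40.8529; 40.8529 50.5294]
tr(P') = 89.2647

89.2647


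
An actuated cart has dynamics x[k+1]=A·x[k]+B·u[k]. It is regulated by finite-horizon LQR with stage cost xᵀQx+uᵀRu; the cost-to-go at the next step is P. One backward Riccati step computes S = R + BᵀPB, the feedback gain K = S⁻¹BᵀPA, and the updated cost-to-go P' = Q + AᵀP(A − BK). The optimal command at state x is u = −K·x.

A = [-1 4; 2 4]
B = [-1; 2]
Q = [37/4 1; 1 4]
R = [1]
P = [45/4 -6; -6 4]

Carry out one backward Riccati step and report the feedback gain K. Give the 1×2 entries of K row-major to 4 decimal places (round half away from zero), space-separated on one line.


0.9809 -0.7081

BᵀP = [-23.2500 14.0000]
S = R + BᵀPB = [1] + [51.2500] = [52.2500]
BᵀPA = [51.2500 -37.0000]
K = S⁻¹·BᵀPA = [0.9809 -0.7081]
A−BK = [-0.0191 3.2919; 0.0383 5.4163]
AᵀP(A−BK) = [0.9809 -0.7081; -0.7081 25.7990]
P' = Q + AᵀP(A−BK) = [10.2309 0.2919; 0.2919 29.7990]
tr(P') = 40.0299


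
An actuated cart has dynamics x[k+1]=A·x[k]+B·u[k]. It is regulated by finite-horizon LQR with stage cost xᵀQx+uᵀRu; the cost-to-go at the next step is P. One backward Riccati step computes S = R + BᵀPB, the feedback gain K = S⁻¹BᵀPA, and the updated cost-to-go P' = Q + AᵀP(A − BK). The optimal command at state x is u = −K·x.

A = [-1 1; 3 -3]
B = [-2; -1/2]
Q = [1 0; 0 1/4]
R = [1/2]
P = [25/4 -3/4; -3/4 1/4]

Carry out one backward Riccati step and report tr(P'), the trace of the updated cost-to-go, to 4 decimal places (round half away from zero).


BᵀP = [-12.1250 1.3750]
S = R + BᵀPB = [1/2] + [23.5625] = [24.0625]
BᵀPA = [16.2500 -16.2500]
K = S⁻¹·BᵀPA = [0.6753 -0.6753]
A−BK = [0.3506 -0.3506; 3.3377 -3.3377]
AᵀP(A−BK) = [2.0260 -2.0260; -2.0260 2.0260]
P' = Q + AᵀP(A−BK) = [3.0260 -2.0260; -2.0260 2.2760]
tr(P') = 5.3019

5.3019


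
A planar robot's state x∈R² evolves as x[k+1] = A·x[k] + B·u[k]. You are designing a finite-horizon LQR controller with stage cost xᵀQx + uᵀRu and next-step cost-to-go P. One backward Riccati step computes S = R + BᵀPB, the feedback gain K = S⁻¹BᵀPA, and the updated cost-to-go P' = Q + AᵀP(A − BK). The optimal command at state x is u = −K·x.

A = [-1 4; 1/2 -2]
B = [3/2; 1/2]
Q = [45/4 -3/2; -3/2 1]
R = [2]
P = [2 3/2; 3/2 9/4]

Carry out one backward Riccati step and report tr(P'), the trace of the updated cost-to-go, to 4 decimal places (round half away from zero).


22.5470

BᵀP = [3.7500 3.3750]
S = R + BᵀPB = [2] + [7.3125] = [9.3125]
BᵀPA = [-2.0625 8.2500]
K = S⁻¹·BᵀPA = [-0.2215 0.8859]
A−BK = [-0.6678 2.6711; 0.6107 -2.4430]
AᵀP(A−BK) = [0.6057 -2.4228; -2.4228 9.6913]
P' = Q + AᵀP(A−BK) = [11.8557 -3.9228; -3.9228 10.6913]
tr(P') = 22.5470


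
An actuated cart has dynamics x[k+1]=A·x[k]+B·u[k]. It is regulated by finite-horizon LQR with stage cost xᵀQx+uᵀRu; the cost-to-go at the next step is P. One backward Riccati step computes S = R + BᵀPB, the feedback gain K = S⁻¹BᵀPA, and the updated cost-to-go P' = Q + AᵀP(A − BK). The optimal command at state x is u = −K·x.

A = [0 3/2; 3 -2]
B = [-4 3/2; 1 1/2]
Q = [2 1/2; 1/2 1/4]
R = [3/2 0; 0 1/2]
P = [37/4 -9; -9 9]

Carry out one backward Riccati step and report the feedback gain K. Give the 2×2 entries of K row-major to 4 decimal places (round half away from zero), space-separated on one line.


BᵀP = [-46.0000 45.0000; 9.3750 -9.0000]
S = R + BᵀPB = [3/2 0; 0 1/2] + [229.0000 -46.5000; -46.5000 9.5625] = [230.5000 -46.5000; -46.5000 10.0625]
BᵀPA = [135.0000 -159.0000; -27.0000 32.0625]
K = S⁻¹·BᵀPA = [0.6550 -0.6938; 0.3436 -0.0197]
A−BK = [2.1046 -1.2456; 2.1732 -1.2964]
AᵀP(A−BK) = [1.8523 -1.3717; -1.3717 1.1333]
P' = Q + AᵀP(A−BK) = [3.8523 -0.8717; -0.8717 1.3833]
tr(P') = 5.2355

0.6550 -0.6938 0.3436 -0.0197
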